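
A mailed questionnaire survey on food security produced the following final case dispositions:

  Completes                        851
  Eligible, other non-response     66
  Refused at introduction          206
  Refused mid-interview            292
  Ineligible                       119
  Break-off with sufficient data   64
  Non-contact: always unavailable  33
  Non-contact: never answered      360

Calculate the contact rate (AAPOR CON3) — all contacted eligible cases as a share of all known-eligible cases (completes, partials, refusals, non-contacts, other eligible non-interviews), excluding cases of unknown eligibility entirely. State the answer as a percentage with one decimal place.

Declined to participate = 206 + 292 = 498
No contact after all attempts = 360 + 33 = 393
Num → 851 + 64 + 498 + 66 = 1479
Base → 851 + 64 + 498 + 393 + 66 = 1872
CON3 = 1479 / 1872 = 0.7901

79.0%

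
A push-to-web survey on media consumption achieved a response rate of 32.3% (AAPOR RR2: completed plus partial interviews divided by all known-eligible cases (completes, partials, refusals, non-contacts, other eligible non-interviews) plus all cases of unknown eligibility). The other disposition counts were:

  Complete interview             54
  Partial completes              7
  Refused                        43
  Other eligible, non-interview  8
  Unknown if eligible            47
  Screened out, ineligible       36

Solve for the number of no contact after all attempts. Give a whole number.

30

Numerator → 54 + 7 = 61
RR2 = 61 / D = 0.323
D = 61 / 0.323 = 188.9
Other denominator terms total 159
no contact after all attempts = 188.9 − 159 ≈ 30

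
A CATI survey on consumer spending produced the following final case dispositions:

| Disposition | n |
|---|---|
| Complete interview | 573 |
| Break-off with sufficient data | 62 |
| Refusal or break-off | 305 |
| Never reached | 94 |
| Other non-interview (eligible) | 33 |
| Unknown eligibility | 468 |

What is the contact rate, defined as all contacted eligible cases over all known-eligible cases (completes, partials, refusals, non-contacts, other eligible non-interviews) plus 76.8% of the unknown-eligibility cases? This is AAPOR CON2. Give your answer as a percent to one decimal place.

Num = 573 + 62 + 305 + 33 = 973
Determined eligible = 573 + 62 + 305 + 94 + 33 = 1067
e × U = 0.7680 × 468 = 359.42
Base = 1067 + 359.42 = 1426.42
CON2 = 973 / 1426.42 = 0.6821

68.2%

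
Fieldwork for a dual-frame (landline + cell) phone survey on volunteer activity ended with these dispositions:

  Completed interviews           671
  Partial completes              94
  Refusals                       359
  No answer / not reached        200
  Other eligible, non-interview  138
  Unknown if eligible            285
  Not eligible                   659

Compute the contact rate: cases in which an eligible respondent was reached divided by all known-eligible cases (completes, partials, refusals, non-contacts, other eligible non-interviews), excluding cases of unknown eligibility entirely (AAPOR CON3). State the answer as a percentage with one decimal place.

Numerator → 671 + 94 + 359 + 138 = 1262
Base → 671 + 94 + 359 + 200 + 138 = 1462
CON3 = 1262 / 1462 = 0.8632

86.3%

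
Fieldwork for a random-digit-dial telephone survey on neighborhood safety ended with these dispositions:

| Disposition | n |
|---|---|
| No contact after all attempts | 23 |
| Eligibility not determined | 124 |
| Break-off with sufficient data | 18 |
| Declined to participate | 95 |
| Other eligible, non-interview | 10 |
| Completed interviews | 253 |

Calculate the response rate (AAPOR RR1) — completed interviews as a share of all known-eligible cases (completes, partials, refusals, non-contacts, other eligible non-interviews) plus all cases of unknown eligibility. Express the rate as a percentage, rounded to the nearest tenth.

Num: 253
Denom: 253 + 18 + 95 + 23 + 10 + 124 = 523
RR1 = 253 / 523 = 0.4837

48.4%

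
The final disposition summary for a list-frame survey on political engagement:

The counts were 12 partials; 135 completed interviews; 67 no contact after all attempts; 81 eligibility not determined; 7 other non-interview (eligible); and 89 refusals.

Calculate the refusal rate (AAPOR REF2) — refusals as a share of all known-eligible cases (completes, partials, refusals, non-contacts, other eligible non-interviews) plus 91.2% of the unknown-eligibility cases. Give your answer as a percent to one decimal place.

23.2%

Numerator = 89
Eligible (known) = 135 + 12 + 89 + 67 + 7 = 310
Estimated eligible among unknowns = 0.9120 × 81 = 73.87
Denominator = 310 + 73.87 = 383.87
REF2 = 89 / 383.87 = 0.2318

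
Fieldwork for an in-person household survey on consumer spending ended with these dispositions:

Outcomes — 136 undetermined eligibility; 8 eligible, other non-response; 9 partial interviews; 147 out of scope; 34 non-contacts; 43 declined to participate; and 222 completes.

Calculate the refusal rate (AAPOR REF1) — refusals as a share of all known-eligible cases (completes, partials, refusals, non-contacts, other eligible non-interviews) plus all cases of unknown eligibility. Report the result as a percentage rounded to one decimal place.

9.5%

Numerator → 43
Denom → 222 + 9 + 43 + 34 + 8 + 136 = 452
REF1 = 43 / 452 = 0.0951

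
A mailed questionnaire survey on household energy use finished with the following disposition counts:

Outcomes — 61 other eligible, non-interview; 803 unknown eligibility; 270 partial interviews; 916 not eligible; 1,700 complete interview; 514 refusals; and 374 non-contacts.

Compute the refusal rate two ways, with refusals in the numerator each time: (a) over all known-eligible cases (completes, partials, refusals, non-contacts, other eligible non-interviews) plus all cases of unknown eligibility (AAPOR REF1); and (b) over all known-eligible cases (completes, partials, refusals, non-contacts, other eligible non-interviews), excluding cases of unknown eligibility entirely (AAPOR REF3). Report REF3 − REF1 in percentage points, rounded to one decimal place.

3.8

Top = 514
Denominator = 1700 + 270 + 514 + 374 + 61 + 803 = 3722
REF1 = 514 / 3722 = 0.1381
Denominator = 1700 + 270 + 514 + 374 + 61 = 2919
REF3 = 514 / 2919 = 0.1761
Difference = 17.61 − 13.81 = 3.80 percentage points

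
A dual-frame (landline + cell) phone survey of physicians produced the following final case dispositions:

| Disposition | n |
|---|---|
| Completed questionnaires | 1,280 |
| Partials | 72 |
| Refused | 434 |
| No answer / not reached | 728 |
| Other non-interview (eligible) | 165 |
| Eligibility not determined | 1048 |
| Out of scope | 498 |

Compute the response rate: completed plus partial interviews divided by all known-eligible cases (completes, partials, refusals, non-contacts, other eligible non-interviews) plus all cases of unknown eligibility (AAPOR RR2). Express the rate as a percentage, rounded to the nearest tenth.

36.3%

Numerator: 1280 + 72 = 1352
Base: 1280 + 72 + 434 + 728 + 165 + 1048 = 3727
RR2 = 1352 / 3727 = 0.3628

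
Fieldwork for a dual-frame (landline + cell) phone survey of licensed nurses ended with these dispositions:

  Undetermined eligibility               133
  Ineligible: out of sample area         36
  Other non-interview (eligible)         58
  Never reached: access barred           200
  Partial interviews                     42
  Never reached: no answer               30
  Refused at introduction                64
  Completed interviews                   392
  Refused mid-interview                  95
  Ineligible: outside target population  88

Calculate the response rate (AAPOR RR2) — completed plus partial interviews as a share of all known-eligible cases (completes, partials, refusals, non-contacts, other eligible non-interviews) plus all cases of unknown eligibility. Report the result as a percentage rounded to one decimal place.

Declined to participate = 64 + 95 = 159
Never reached = 30 + 200 = 230
Ineligible = 88 + 36 = 124
Numerator = 392 + 42 = 434
Denom = 392 + 42 + 159 + 230 + 58 + 133 = 1014
RR2 = 434 / 1014 = 0.4280

42.8%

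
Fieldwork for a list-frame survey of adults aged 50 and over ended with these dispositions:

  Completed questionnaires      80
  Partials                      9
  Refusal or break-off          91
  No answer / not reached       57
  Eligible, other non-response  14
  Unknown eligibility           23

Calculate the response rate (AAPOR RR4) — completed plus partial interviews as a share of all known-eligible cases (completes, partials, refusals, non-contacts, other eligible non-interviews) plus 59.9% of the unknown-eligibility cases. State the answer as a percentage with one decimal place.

Numerator = 80 + 9 = 89
Known eligible = 80 + 9 + 91 + 57 + 14 = 251
e × U = 0.5990 × 23 = 13.78
Base = 251 + 13.78 = 264.78
RR4 = 89 / 264.78 = 0.3361

33.6%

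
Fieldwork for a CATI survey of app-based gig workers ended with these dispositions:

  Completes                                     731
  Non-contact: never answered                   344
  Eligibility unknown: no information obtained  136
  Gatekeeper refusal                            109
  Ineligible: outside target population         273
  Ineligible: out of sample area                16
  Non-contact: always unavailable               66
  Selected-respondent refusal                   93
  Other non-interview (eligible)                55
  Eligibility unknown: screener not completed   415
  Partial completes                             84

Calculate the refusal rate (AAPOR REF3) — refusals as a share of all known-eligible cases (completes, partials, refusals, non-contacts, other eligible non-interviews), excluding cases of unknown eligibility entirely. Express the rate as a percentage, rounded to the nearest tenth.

Refusal or break-off = 109 + 93 = 202
Never reached = 344 + 66 = 410
Unknown if eligible = 415 + 136 = 551
Ineligible = 273 + 16 = 289
Top: 202
Base: 731 + 84 + 202 + 410 + 55 = 1482
REF3 = 202 / 1482 = 0.1363

13.6%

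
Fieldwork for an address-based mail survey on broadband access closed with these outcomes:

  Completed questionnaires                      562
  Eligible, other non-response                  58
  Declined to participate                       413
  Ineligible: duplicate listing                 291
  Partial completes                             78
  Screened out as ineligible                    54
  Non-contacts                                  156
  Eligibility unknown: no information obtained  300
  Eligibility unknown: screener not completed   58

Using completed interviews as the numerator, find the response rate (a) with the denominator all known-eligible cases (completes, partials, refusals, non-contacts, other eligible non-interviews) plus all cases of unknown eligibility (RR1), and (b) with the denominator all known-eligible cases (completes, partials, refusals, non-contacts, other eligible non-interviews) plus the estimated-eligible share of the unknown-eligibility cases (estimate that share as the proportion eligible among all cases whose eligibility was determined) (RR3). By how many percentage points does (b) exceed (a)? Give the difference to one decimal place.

Unknown eligibility = 58 + 300 = 358
Ineligible = 54 + 291 = 345
Num: 562
Denom: 562 + 78 + 413 + 156 + 58 + 358 = 1625
RR1 = 562 / 1625 = 0.3458
Eligible (known): 562 + 78 + 413 + 156 + 58 = 1267
e = 1267 / (1267 + 345) = 1267 / 1612 = 0.7860
Estimated eligible among unknowns: 0.7860 × 358 = 281.39
Denom: 1267 + 281.39 = 1548.39
RR3 = 562 / 1548.39 = 0.3630
Difference = 36.30 − 34.58 = 1.72 percentage points

1.7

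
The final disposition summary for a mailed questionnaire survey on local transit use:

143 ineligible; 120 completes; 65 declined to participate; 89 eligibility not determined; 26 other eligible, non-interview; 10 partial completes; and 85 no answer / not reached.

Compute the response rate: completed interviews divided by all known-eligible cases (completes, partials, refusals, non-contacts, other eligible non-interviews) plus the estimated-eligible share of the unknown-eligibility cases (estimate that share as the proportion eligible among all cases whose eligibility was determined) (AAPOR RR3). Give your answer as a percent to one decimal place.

Top → 120
Eligible (known) → 120 + 10 + 65 + 85 + 26 = 306
e = 306 / (306 + 143) = 306 / 449 = 0.6815
Estimated eligible among unknowns → 0.6815 × 89 = 60.65
Denom → 306 + 60.65 = 366.65
RR3 = 120 / 366.65 = 0.3273

32.7%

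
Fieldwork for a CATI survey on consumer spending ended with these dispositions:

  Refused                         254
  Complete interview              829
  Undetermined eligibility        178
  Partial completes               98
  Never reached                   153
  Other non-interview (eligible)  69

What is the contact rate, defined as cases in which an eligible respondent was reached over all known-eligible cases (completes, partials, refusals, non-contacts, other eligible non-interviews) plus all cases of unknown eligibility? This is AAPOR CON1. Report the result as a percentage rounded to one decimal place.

Num → 829 + 98 + 254 + 69 = 1250
Base → 829 + 98 + 254 + 153 + 69 + 178 = 1581
CON1 = 1250 / 1581 = 0.7906

79.1%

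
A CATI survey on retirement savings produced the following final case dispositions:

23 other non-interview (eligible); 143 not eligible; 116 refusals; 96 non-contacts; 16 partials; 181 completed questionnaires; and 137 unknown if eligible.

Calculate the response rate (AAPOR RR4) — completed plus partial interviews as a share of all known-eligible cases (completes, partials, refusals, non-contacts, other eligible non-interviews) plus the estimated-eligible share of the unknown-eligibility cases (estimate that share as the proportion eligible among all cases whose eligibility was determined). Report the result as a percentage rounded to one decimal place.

Top → 181 + 16 = 197
Eligible (known) → 181 + 16 + 116 + 96 + 23 = 432
e = 432 / (432 + 143) = 432 / 575 = 0.7513
Eligible share of unknowns → 0.7513 × 137 = 102.93
Denom → 432 + 102.93 = 534.93
RR4 = 197 / 534.93 = 0.3683

36.8%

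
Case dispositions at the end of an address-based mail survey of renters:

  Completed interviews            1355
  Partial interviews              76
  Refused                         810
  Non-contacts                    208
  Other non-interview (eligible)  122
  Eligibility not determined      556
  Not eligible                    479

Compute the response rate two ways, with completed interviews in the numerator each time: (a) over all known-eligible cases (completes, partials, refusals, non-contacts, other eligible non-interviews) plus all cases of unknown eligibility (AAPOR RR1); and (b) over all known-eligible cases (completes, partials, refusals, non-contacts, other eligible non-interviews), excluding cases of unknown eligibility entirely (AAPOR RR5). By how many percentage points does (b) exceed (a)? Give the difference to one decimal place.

9.4

Numerator = 1355
Denom = 1355 + 76 + 810 + 208 + 122 + 556 = 3127
RR1 = 1355 / 3127 = 0.4333
Denom = 1355 + 76 + 810 + 208 + 122 = 2571
RR5 = 1355 / 2571 = 0.5270
Difference = 52.70 − 43.33 = 9.37 percentage points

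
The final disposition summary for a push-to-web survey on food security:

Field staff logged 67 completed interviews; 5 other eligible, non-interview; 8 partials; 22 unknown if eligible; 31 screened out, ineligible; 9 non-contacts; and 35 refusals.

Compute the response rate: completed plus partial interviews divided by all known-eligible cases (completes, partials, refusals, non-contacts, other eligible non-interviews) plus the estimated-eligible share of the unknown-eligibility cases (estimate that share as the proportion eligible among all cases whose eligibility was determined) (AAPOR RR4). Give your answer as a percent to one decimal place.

Num → 67 + 8 = 75
Known eligible → 67 + 8 + 35 + 9 + 5 = 124
e = 124 / (124 + 31) = 124 / 155 = 0.8000
Estimated eligible among unknowns → 0.8000 × 22 = 17.60
Denom → 124 + 17.60 = 141.60
RR4 = 75 / 141.60 = 0.5297

53.0%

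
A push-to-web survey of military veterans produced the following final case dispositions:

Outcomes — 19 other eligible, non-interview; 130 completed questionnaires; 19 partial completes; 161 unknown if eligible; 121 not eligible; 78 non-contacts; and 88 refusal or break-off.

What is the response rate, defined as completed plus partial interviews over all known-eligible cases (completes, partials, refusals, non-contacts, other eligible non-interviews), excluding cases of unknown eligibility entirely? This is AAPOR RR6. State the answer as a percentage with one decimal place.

44.6%

Numerator = 130 + 19 = 149
Denominator = 130 + 19 + 88 + 78 + 19 = 334
RR6 = 149 / 334 = 0.4461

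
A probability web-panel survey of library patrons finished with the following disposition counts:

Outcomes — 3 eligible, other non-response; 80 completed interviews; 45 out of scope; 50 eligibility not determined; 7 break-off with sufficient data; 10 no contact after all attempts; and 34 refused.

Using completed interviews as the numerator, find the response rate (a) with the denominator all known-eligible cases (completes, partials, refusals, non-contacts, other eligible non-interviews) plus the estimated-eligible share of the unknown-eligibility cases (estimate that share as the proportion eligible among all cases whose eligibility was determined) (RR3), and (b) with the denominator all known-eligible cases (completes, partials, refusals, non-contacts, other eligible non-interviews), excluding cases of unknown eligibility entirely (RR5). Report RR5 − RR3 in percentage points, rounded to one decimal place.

Numerator = 80
Determined eligible = 80 + 7 + 34 + 10 + 3 = 134
e = 134 / (134 + 45) = 134 / 179 = 0.7486
Estimated eligible among unknowns = 0.7486 × 50 = 37.43
Denom = 134 + 37.43 = 171.43
RR3 = 80 / 171.43 = 0.4667
Denom = 80 + 7 + 34 + 10 + 3 = 134
RR5 = 80 / 134 = 0.5970
Difference = 59.70 − 46.67 = 13.03 percentage points

13.0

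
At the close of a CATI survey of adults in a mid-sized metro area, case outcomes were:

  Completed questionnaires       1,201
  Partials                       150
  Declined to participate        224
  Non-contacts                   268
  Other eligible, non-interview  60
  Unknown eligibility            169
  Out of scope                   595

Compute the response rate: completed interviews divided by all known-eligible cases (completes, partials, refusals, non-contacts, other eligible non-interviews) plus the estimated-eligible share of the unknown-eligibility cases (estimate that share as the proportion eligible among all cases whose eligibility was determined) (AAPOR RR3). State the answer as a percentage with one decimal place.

Num → 1201
Eligible (known) → 1201 + 150 + 224 + 268 + 60 = 1903
e = 1903 / (1903 + 595) = 1903 / 2498 = 0.7618
e × U → 0.7618 × 169 = 128.74
Denominator → 1903 + 128.74 = 2031.74
RR3 = 1201 / 2031.74 = 0.5911

59.1%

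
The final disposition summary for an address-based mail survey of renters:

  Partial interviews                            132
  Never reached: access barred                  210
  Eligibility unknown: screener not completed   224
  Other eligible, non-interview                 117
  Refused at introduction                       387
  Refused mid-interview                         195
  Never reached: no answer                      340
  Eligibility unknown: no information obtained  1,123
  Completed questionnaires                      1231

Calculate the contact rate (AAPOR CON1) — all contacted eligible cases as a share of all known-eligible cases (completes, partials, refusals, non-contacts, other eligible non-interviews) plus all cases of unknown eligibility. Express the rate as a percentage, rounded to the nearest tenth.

Refused = 387 + 195 = 582
No contact after all attempts = 340 + 210 = 550
Unknown if eligible = 224 + 1123 = 1347
Numerator = 1231 + 132 + 582 + 117 = 2062
Denom = 1231 + 132 + 582 + 550 + 117 + 1347 = 3959
CON1 = 2062 / 3959 = 0.5208

52.1%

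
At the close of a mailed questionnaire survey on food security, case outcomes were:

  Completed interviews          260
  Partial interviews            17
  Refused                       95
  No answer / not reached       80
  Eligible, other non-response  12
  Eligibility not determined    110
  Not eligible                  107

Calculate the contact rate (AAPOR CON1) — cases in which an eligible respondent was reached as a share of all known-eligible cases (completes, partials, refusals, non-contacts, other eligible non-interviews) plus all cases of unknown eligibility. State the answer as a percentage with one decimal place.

Top: 260 + 17 + 95 + 12 = 384
Base: 260 + 17 + 95 + 80 + 12 + 110 = 574
CON1 = 384 / 574 = 0.6690

66.9%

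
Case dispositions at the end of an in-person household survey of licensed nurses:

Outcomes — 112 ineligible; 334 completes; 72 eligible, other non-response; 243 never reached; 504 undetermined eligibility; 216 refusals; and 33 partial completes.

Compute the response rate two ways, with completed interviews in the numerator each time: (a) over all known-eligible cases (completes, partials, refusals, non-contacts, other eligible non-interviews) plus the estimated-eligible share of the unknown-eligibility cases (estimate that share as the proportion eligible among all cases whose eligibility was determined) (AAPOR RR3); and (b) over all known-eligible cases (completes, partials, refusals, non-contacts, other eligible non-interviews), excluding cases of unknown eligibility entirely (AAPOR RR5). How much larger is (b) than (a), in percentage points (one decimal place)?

Top = 334
Known eligible = 334 + 33 + 216 + 243 + 72 = 898
e = 898 / (898 + 112) = 898 / 1010 = 0.8891
Eligible share of unknowns = 0.8891 × 504 = 448.11
Base = 898 + 448.11 = 1346.11
RR3 = 334 / 1346.11 = 0.2481
Base = 334 + 33 + 216 + 243 + 72 = 898
RR5 = 334 / 898 = 0.3719
Difference = 37.19 − 24.81 = 12.38 percentage points

12.4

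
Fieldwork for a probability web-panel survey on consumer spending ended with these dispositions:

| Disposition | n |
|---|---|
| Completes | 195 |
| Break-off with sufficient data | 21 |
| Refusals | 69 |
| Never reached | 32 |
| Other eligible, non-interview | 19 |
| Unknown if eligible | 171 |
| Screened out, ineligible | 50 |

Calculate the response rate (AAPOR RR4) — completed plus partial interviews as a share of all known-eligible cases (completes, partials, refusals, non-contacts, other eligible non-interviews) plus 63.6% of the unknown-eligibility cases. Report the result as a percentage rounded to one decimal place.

Numerator = 195 + 21 = 216
Eligible (known) = 195 + 21 + 69 + 32 + 19 = 336
Estimated eligible among unknowns = 0.6360 × 171 = 108.76
Denominator = 336 + 108.76 = 444.76
RR4 = 216 / 444.76 = 0.4857

48.6%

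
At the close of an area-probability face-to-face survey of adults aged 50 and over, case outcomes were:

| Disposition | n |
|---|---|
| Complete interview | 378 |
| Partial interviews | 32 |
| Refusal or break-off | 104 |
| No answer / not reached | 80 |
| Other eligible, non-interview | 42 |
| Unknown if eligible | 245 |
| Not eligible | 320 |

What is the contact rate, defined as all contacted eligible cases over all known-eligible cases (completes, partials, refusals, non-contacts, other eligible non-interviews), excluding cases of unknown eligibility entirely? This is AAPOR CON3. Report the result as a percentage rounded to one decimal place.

Num → 378 + 32 + 104 + 42 = 556
Denom → 378 + 32 + 104 + 80 + 42 = 636
CON3 = 556 / 636 = 0.8742

87.4%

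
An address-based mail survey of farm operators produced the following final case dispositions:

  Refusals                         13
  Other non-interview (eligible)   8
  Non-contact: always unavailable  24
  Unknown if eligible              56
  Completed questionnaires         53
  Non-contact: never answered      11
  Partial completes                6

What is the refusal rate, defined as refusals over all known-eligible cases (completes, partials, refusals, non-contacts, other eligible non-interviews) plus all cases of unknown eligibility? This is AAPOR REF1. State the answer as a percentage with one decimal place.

7.6%

No answer / not reached = 11 + 24 = 35
Numerator = 13
Denominator = 53 + 6 + 13 + 35 + 8 + 56 = 171
REF1 = 13 / 171 = 0.0760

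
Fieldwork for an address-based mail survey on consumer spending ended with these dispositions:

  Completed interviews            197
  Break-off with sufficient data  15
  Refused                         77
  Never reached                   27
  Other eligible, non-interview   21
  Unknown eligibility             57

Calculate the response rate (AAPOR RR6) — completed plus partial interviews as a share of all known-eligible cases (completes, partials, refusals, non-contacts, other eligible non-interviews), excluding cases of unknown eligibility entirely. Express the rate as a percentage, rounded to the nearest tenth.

Top: 197 + 15 = 212
Base: 197 + 15 + 77 + 27 + 21 = 337
RR6 = 212 / 337 = 0.6291

62.9%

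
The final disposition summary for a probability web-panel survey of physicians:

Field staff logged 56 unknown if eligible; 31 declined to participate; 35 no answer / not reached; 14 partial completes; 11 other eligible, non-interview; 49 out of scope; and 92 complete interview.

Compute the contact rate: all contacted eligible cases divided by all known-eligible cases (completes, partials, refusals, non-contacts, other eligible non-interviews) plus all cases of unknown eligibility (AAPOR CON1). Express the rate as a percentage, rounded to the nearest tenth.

Num = 92 + 14 + 31 + 11 = 148
Denominator = 92 + 14 + 31 + 35 + 11 + 56 = 239
CON1 = 148 / 239 = 0.6192

61.9%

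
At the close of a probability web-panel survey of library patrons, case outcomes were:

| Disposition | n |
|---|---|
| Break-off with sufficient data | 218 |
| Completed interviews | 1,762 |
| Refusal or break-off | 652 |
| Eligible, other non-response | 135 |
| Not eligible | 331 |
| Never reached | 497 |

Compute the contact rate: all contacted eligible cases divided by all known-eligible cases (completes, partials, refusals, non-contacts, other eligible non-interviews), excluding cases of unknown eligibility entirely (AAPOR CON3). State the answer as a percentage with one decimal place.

Numerator = 1762 + 218 + 652 + 135 = 2767
Base = 1762 + 218 + 652 + 497 + 135 = 3264
CON3 = 2767 / 3264 = 0.8477

84.8%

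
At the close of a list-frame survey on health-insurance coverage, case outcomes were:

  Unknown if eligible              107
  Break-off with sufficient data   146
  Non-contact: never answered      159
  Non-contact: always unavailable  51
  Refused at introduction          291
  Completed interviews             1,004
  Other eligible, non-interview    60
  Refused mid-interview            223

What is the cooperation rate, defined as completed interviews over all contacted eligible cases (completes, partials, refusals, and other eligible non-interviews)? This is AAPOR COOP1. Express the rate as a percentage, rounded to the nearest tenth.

58.2%

Declined to participate = 291 + 223 = 514
No answer / not reached = 159 + 51 = 210
Numerator: 1004
Base: 1004 + 146 + 514 + 60 = 1724
COOP1 = 1004 / 1724 = 0.5824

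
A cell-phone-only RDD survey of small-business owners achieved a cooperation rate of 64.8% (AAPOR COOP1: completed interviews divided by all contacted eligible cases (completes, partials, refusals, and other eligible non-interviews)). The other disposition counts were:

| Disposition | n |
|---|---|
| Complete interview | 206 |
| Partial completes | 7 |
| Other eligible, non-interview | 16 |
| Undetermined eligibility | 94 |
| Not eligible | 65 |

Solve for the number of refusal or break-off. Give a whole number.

89

COOP1 = 206 / D = 0.648
D = 206 / 0.648 = 317.9
Rest of base = 229
refusal or break-off = 317.9 − 229 ≈ 89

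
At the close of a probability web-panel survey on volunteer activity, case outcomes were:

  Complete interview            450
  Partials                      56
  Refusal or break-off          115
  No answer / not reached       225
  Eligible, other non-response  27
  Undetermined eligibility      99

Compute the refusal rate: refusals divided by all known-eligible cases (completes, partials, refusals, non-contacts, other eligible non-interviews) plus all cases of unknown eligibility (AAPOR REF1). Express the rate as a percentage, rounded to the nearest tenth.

11.8%

Top → 115
Denom → 450 + 56 + 115 + 225 + 27 + 99 = 972
REF1 = 115 / 972 = 0.1183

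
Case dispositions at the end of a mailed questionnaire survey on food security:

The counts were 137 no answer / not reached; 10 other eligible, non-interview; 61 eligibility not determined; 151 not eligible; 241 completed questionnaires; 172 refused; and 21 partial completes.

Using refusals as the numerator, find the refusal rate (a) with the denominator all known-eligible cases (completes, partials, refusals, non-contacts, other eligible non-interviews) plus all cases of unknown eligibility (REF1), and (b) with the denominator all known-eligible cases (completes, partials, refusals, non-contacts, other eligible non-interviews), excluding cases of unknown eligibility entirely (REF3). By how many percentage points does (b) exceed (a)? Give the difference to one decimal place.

Numerator: 172
Denom: 241 + 21 + 172 + 137 + 10 + 61 = 642
REF1 = 172 / 642 = 0.2679
Denom: 241 + 21 + 172 + 137 + 10 = 581
REF3 = 172 / 581 = 0.2960
Difference = 29.60 − 26.79 = 2.81 percentage points

2.8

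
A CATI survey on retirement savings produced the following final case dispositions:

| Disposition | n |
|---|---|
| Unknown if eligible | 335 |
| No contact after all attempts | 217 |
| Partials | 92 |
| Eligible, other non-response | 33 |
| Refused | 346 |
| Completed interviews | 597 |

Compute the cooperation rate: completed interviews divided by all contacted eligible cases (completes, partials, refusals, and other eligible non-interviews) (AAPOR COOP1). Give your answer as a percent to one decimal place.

55.9%

Top = 597
Base = 597 + 92 + 346 + 33 = 1068
COOP1 = 597 / 1068 = 0.5590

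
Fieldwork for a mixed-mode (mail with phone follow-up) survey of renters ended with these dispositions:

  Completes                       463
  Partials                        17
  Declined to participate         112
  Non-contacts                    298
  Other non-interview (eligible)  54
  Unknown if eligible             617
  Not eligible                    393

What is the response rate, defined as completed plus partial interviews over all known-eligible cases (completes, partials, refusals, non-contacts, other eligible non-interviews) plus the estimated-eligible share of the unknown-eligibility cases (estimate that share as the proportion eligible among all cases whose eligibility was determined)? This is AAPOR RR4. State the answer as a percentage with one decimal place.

34.8%

Num → 463 + 17 = 480
Known eligible → 463 + 17 + 112 + 298 + 54 = 944
e = 944 / (944 + 393) = 944 / 1337 = 0.7061
Estimated eligible among unknowns → 0.7061 × 617 = 435.66
Denom → 944 + 435.66 = 1379.66
RR4 = 480 / 1379.66 = 0.3479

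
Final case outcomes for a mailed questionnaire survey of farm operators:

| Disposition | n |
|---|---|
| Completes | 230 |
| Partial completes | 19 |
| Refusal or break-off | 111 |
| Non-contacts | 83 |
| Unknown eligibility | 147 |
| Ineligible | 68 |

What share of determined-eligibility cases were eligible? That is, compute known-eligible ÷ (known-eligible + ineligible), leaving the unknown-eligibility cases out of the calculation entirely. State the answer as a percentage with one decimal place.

86.7%

Known eligible: 230 + 19 + 111 + 83 = 443
e = 443 / (443 + 68) = 443 / 511 = 0.8669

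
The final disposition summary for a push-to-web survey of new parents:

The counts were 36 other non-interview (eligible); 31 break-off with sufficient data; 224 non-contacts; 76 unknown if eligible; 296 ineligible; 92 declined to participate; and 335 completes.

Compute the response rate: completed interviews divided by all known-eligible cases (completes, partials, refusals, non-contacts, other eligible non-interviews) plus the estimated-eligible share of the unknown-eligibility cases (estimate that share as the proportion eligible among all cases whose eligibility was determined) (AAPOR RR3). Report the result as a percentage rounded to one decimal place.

43.4%

Numerator → 335
Known eligible → 335 + 31 + 92 + 224 + 36 = 718
e = 718 / (718 + 296) = 718 / 1014 = 0.7081
e × U → 0.7081 × 76 = 53.82
Denominator → 718 + 53.82 = 771.82
RR3 = 335 / 771.82 = 0.4340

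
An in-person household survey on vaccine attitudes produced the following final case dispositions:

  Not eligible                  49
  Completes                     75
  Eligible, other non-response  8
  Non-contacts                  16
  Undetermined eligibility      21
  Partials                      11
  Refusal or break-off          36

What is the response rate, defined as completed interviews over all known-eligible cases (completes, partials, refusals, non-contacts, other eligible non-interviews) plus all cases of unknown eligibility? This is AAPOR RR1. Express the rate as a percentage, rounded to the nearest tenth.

44.9%

Top → 75
Denominator → 75 + 11 + 36 + 16 + 8 + 21 = 167
RR1 = 75 / 167 = 0.4491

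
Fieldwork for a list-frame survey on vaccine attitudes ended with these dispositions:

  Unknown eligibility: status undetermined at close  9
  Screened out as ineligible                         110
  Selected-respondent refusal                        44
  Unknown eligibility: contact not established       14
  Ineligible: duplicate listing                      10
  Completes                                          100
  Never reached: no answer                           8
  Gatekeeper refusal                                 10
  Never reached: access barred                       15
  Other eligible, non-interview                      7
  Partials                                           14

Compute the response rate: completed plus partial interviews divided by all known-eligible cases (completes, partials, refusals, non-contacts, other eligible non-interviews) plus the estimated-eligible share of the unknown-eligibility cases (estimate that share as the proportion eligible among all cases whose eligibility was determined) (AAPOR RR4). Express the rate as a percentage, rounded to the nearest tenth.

53.7%

Declined to participate = 10 + 44 = 54
Non-contacts = 8 + 15 = 23
Unknown eligibility = 14 + 9 = 23
Not eligible = 110 + 10 = 120
Numerator → 100 + 14 = 114
Determined eligible → 100 + 14 + 54 + 23 + 7 = 198
e = 198 / (198 + 120) = 198 / 318 = 0.6226
Eligible share of unknowns → 0.6226 × 23 = 14.32
Denominator → 198 + 14.32 = 212.32
RR4 = 114 / 212.32 = 0.5369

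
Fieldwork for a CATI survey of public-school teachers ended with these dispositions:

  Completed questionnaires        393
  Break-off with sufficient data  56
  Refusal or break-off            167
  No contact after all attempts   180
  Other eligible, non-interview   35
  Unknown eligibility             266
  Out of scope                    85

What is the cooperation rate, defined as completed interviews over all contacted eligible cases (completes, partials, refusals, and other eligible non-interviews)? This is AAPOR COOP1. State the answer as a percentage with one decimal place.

60.4%

Num: 393
Denom: 393 + 56 + 167 + 35 = 651
COOP1 = 393 / 651 = 0.6037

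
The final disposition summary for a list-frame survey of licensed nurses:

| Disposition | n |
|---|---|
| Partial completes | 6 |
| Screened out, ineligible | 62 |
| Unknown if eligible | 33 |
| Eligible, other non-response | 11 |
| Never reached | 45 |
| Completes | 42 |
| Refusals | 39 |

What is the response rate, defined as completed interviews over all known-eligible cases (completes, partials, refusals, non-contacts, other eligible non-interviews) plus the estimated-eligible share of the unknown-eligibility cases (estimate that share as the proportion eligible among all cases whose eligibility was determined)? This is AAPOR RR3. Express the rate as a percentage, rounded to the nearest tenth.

25.3%

Numerator = 42
Eligible (known) = 42 + 6 + 39 + 45 + 11 = 143
e = 143 / (143 + 62) = 143 / 205 = 0.6976
e × U = 0.6976 × 33 = 23.02
Base = 143 + 23.02 = 166.02
RR3 = 42 / 166.02 = 0.2530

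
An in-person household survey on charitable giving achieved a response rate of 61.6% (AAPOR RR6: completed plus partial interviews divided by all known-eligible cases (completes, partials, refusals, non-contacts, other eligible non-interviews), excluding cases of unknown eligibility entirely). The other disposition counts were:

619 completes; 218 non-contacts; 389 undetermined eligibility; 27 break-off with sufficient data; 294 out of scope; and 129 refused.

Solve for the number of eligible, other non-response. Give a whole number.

Numerator = 619 + 27 = 646
RR6 = 646 / D = 0.616
D = 646 / 0.616 = 1048.7
Remaining denominator categories sum to 993
eligible, other non-response = 1048.7 − 993 ≈ 56

56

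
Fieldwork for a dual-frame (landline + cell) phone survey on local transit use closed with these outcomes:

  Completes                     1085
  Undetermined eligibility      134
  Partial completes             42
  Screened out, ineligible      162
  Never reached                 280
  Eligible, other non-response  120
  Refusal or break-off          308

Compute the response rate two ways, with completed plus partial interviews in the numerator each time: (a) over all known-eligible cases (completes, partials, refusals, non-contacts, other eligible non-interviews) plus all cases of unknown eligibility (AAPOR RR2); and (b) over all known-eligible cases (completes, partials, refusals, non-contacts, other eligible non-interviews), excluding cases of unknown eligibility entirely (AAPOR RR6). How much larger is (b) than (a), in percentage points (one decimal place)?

4.2

Top = 1085 + 42 = 1127
Denominator = 1085 + 42 + 308 + 280 + 120 + 134 = 1969
RR2 = 1127 / 1969 = 0.5724
Denominator = 1085 + 42 + 308 + 280 + 120 = 1835
RR6 = 1127 / 1835 = 0.6142
Difference = 61.42 − 57.24 = 4.18 percentage points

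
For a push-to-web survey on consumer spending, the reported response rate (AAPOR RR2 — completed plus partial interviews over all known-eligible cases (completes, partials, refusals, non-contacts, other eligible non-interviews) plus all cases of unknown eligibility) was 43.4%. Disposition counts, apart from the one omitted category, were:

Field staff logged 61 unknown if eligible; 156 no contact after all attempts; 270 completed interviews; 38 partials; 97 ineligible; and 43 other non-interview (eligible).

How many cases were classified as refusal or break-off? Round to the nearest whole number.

Numerator = 270 + 38 = 308
RR2 = 308 / D = 0.434
D = 308 / 0.434 = 709.7
Other denominator terms total 568
refusal or break-off = 709.7 − 568 ≈ 142

142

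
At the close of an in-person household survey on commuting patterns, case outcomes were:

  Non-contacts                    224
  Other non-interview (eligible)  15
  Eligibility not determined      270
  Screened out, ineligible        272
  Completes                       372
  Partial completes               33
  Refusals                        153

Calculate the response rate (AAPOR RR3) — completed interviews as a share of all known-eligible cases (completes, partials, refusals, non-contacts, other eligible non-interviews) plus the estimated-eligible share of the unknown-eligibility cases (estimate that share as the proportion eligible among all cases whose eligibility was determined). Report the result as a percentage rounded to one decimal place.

Numerator → 372
Eligible (known) → 372 + 33 + 153 + 224 + 15 = 797
e = 797 / (797 + 272) = 797 / 1069 = 0.7456
Eligible share of unknowns → 0.7456 × 270 = 201.31
Denominator → 797 + 201.31 = 998.31
RR3 = 372 / 998.31 = 0.3726

37.3%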